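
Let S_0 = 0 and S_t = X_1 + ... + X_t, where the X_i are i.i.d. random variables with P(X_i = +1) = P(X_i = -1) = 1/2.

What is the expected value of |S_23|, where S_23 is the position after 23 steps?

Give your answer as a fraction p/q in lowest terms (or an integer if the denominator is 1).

S_23 takes values m ≡ 1 (mod 2) with |m| ≤ 23; P(S_23=m) = C(23,(23+m)/2)/2^23.
Total paths: 2^23 = 8388608
Distribution: P(S=-23)=1/8388608, P(S=-21)=23/8388608, P(S=-19)=253/8388608, P(S=-17)=1771/8388608, P(S=-15)=8855/8388608, P(S=-13)=33649/8388608, P(S=-11)=100947/8388608, P(S=-9)=245157/8388608, P(S=-7)=490314/8388608, P(S=-5)=817190/8388608, P(S=-3)=1144066/8388608, P(S=-1)=1352078/8388608, P(S=1)=1352078/8388608, P(S=3)=1144066/8388608, P(S=5)=817190/8388608, P(S=7)=490314/8388608, P(S=9)=245157/8388608, P(S=11)=100947/8388608, P(S=13)=33649/8388608, P(S=15)=8855/8388608, P(S=17)=1771/8388608, P(S=19)=253/8388608, P(S=21)=23/8388608, P(S=23)=1/8388608
E[|S_23|] = Σ_m |m|·P(S_23=m) = 32449872/8388608 = 2028117/524288

Answer: 2028117/524288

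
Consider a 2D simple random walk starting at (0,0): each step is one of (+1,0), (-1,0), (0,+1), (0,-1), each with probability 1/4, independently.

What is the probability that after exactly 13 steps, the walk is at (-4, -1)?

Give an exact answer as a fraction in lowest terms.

Answer: 920205/67108864

Derivation:
Let h be the number of horizontal steps (so 13-h are vertical). To end at (-4,-1) need (h-4)/2 right-steps and ((13-h)-1)/2 up-steps.
Sum over h with 4 ≤ h ≤ 12, h ≡ 0 (mod 2), 13-h ≡ 1 (mod 2):
h=4: C(13,4)·C(4,0)·C(9,4) = 715·1·126 = 90090
h=6: C(13,6)·C(6,1)·C(7,3) = 1716·6·35 = 360360
h=8: C(13,8)·C(8,2)·C(5,2) = 1287·28·10 = 360360
h=10: C(13,10)·C(10,3)·C(3,1) = 286·120·3 = 102960
h=12: C(13,12)·C(12,4)·C(1,0) = 13·495·1 = 6435
Total favorable: 920205
Total paths: 4^13 = 67108864
P = 920205/67108864 = 920205/67108864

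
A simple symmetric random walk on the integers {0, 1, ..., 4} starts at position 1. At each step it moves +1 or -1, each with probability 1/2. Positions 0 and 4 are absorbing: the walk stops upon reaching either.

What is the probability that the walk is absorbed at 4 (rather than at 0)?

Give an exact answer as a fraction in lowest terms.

Answer: 1/4

Derivation:
Symmetric walk (p = 1/2): the harmonic-function argument gives P(hit 4 before 0 | start at 1) = a/N.
P = 1/4 = 1/4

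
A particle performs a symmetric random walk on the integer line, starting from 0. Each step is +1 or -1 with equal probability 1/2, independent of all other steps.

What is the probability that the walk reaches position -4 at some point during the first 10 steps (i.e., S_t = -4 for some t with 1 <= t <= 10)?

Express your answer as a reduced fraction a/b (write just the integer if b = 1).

Count via complement. Let g(t,s) = #length-t paths at position s with S_1..S_t all ≠ -4.
g(t,s) = g(t-1,s-1) + g(t-1,s+1) for s ≠ -4; g(t,-4) = 0.
t=0: g(0,0)=1
t=1: g(1,-1)=1 g(1,1)=1
t=2: g(2,-2)=1 g(2,0)=2 g(2,2)=1
t=3: g(3,-3)=1 g(3,-1)=3 g(3,1)=3 g(3,3)=1
t=4: g(4,-2)=4 g(4,0)=6 g(4,2)=4 g(4,4)=1
t=5: g(5,-3)=4 g(5,-1)=10 g(5,1)=10 g(5,3)=5 g(5,5)=1
t=6: g(6,-2)=14 g(6,0)=20 g(6,2)=15 g(6,4)=6 g(6,6)=1
t=7: g(7,-3)=14 g(7,-1)=34 g(7,1)=35 g(7,3)=21 g(7,5)=7 g(7,7)=1
t=8: g(8,-2)=48 g(8,0)=69 g(8,2)=56 g(8,4)=28 g(8,6)=8 g(8,8)=1
t=9: g(9,-3)=48 g(9,-1)=117 g(9,1)=125 g(9,3)=84 g(9,5)=36 g(9,7)=9 g(9,9)=1
t=10: g(10,-2)=165 g(10,0)=242 g(10,2)=209 g(10,4)=120 g(10,6)=45 g(10,8)=10 g(10,10)=1
Paths never hitting -4: Σ_s g(10,s) = 792
Paths hitting -4: 2^10 - 792 = 232
P = 232/1024 = 29/128

Answer: 29/128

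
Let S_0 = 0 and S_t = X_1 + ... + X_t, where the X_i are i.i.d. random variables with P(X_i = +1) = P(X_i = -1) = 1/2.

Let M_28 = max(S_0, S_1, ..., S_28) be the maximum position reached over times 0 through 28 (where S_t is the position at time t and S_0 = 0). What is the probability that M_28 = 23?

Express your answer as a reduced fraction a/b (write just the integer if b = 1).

Let M_28 = max(S_0,...,S_28). Use the reflection principle: for j ≥ 1, #{paths with M_28 ≥ j} = #{S_28 ≥ j} + #{S_28 ≥ j+1}.
By reflection, #{M_28 ≥ 23} = #{S_28 ≥ 23} + #{S_28 ≥ 24} = 407 + 407 = 814.
#{M_28 ≥ 24} = #{S_28 ≥ 24} + #{S_28 ≥ 25} = 407 + 29 = 436.
#{M_28 = 23} = 814 - 436 = 378.
P(M_28 = 23) = 378/268435456 = 189/134217728

Answer: 189/134217728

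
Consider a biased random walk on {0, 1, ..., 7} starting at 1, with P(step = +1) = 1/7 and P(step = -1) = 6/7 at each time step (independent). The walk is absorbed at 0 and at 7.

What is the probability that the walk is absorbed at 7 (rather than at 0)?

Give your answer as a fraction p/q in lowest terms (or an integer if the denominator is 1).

Answer: 1/55987

Derivation:
Biased walk: p = 1/7, q = 6/7, r = q/p = 6
Gambler's ruin: P(hit 7 before 0 | start at 1) = (1 - r^a)/(1 - r^N)
r^1 = 6; r^7 = 279936
P = (1 - 6) / (1 - 279936) = -5 / -279935 = 1/55987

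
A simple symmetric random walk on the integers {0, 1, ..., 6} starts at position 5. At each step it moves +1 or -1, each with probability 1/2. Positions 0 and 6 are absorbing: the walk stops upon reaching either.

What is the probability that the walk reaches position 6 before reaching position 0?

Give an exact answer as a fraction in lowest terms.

Answer: 5/6

Derivation:
Symmetric walk (p = 1/2): the harmonic-function argument gives P(hit 6 before 0 | start at 5) = a/N.
P = 5/6 = 5/6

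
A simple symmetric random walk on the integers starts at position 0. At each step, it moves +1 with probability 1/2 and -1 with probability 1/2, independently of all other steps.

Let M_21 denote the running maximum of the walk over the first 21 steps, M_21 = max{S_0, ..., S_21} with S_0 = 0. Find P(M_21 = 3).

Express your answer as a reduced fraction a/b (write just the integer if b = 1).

Let M_21 = max(S_0,...,S_21). Use the reflection principle: for j ≥ 1, #{paths with M_21 ≥ j} = #{S_21 ≥ j} + #{S_21 ≥ j+1}.
By reflection, #{M_21 ≥ 3} = #{S_21 ≥ 3} + #{S_21 ≥ 4} = 695860 + 401930 = 1097790.
#{M_21 ≥ 4} = #{S_21 ≥ 4} + #{S_21 ≥ 5} = 401930 + 401930 = 803860.
#{M_21 = 3} = 1097790 - 803860 = 293930.
P(M_21 = 3) = 293930/2097152 = 146965/1048576

Answer: 146965/1048576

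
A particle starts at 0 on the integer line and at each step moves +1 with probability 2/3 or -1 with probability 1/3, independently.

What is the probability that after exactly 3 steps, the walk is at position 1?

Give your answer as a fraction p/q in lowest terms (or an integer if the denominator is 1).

To reach position 1 after 3 steps: need 2 steps of +1 and 1 step of -1.
Number of such sequences: C(3,2) = 3
Each has probability (2/3)^2 · (1/3)^1 = 4/27
P = 3 · 4/27 = 4/9

Answer: 4/9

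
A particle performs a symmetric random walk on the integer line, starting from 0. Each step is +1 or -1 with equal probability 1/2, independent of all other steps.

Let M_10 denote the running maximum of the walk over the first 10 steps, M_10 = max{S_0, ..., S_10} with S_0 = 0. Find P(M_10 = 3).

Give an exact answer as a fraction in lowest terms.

Let M_10 = max(S_0,...,S_10). Use the reflection principle: for j ≥ 1, #{paths with M_10 ≥ j} = #{S_10 ≥ j} + #{S_10 ≥ j+1}.
By reflection, #{M_10 ≥ 3} = #{S_10 ≥ 3} + #{S_10 ≥ 4} = 176 + 176 = 352.
#{M_10 ≥ 4} = #{S_10 ≥ 4} + #{S_10 ≥ 5} = 176 + 56 = 232.
#{M_10 = 3} = 352 - 232 = 120.
P(M_10 = 3) = 120/1024 = 15/128

Answer: 15/128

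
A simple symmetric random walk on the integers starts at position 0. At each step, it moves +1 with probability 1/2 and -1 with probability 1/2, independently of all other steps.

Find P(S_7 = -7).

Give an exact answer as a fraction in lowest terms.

Answer: 1/128

Derivation:
To reach position -7 after 7 steps: need 0 steps of +1 and 7 of -1.
Favorable paths: C(7,0) = 1
Total paths: 2^7 = 128
P = 1/128 = 1/128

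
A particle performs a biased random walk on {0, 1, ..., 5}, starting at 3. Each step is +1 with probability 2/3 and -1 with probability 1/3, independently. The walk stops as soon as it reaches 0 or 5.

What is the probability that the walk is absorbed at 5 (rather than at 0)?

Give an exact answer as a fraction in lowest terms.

Answer: 28/31

Derivation:
Biased walk: p = 2/3, q = 1/3, r = q/p = 1/2
Gambler's ruin: P(hit 5 before 0 | start at 3) = (1 - r^a)/(1 - r^N)
r^3 = 1/8; r^5 = 1/32
P = (1 - 1/8) / (1 - 1/32) = 7/8 / 31/32 = 28/31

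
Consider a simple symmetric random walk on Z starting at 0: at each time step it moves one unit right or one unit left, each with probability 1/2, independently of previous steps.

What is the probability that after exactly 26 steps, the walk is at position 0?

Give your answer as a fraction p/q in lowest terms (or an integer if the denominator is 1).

To return to 0 after 26 steps: need exactly 13 steps of +1 and 13 of -1.
Favorable paths: C(26,13) = 10400600
Total paths: 2^26 = 67108864
P = 10400600/67108864 = 1300075/8388608

Answer: 1300075/8388608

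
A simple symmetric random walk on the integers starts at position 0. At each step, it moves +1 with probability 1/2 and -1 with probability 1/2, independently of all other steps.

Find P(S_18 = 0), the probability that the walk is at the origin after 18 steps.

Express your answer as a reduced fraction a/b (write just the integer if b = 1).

Answer: 12155/65536

Derivation:
To return to 0 after 18 steps: need exactly 9 steps of +1 and 9 of -1.
Favorable paths: C(18,9) = 48620
Total paths: 2^18 = 262144
P = 48620/262144 = 12155/65536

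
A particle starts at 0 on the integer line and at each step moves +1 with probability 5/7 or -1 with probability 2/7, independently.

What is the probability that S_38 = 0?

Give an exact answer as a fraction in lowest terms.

Answer: 50493234000000000000000000000/18562115921017574302453163671207

Derivation:
To be at 0 after 38 steps: need exactly 19 steps of +1 and 19 of -1.
Number of such sequences: C(38,19) = 35345263800
Each has probability (5/7)^19 · (2/7)^19 = 10000000000000000000/129934811447123020117172145698449
P = 35345263800 · 10000000000000000000/129934811447123020117172145698449 = 50493234000000000000000000000/18562115921017574302453163671207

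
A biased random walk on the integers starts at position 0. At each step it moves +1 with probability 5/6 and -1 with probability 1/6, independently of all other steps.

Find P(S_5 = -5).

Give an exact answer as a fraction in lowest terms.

To reach position -5 after 5 steps: need 0 steps of +1 and 5 steps of -1.
Number of such sequences: C(5,0) = 1
Each has probability (5/6)^0 · (1/6)^5 = 1/7776
P = 1 · 1/7776 = 1/7776

Answer: 1/7776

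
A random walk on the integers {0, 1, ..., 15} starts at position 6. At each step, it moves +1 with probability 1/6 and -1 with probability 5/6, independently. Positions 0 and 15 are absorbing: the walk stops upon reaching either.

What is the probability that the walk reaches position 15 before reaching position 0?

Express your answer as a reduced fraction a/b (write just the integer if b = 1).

Biased walk: p = 1/6, q = 5/6, r = q/p = 5
Gambler's ruin: P(hit 15 before 0 | start at 6) = (1 - r^a)/(1 - r^N)
r^6 = 15625; r^15 = 30517578125
P = (1 - 15625) / (1 - 30517578125) = -15624 / -30517578124 = 126/246109501

Answer: 126/246109501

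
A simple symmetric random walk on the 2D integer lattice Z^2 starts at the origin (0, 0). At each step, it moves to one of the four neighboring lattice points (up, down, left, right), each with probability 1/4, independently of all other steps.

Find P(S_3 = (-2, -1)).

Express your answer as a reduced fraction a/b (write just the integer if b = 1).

Let h be the number of horizontal steps (so 3-h are vertical). To end at (-2,-1) need (h-2)/2 right-steps and ((3-h)-1)/2 up-steps.
Sum over h with 2 ≤ h ≤ 2, h ≡ 0 (mod 2), 3-h ≡ 1 (mod 2):
h=2: C(3,2)·C(2,0)·C(1,0) = 3·1·1 = 3
Total favorable: 3
Total paths: 4^3 = 64
P = 3/64 = 3/64

Answer: 3/64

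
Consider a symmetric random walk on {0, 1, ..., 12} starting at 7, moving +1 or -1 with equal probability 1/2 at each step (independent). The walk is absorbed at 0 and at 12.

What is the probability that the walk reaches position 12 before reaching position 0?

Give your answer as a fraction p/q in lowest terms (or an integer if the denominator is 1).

Symmetric walk (p = 1/2): the harmonic-function argument gives P(hit 12 before 0 | start at 7) = a/N.
P = 7/12 = 7/12

Answer: 7/12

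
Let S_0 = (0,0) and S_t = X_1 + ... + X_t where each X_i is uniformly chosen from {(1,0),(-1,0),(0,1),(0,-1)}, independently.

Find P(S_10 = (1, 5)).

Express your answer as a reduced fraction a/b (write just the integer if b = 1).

Let h be the number of horizontal steps (so 10-h are vertical). To end at (1,5) need (h+1)/2 right-steps and ((10-h)+5)/2 up-steps.
Sum over h with 1 ≤ h ≤ 5, h ≡ 1 (mod 2), 10-h ≡ 1 (mod 2):
h=1: C(10,1)·C(1,1)·C(9,7) = 10·1·36 = 360
h=3: C(10,3)·C(3,2)·C(7,6) = 120·3·7 = 2520
h=5: C(10,5)·C(5,3)·C(5,5) = 252·10·1 = 2520
Total favorable: 5400
Total paths: 4^10 = 1048576
P = 5400/1048576 = 675/131072

Answer: 675/131072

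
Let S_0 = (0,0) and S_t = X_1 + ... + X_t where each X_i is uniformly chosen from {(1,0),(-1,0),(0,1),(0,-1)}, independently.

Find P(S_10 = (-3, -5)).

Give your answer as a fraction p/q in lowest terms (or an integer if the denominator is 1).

Let h be the number of horizontal steps (so 10-h are vertical). To end at (-3,-5) need (h-3)/2 right-steps and ((10-h)-5)/2 up-steps.
Sum over h with 3 ≤ h ≤ 5, h ≡ 1 (mod 2), 10-h ≡ 1 (mod 2):
h=3: C(10,3)·C(3,0)·C(7,1) = 120·1·7 = 840
h=5: C(10,5)·C(5,1)·C(5,0) = 252·5·1 = 1260
Total favorable: 2100
Total paths: 4^10 = 1048576
P = 2100/1048576 = 525/262144

Answer: 525/262144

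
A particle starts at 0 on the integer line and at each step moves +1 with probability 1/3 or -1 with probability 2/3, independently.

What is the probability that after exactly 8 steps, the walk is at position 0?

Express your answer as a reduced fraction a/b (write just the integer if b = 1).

Answer: 1120/6561

Derivation:
To be at 0 after 8 steps: need exactly 4 steps of +1 and 4 of -1.
Number of such sequences: C(8,4) = 70
Each has probability (1/3)^4 · (2/3)^4 = 16/6561
P = 70 · 16/6561 = 1120/6561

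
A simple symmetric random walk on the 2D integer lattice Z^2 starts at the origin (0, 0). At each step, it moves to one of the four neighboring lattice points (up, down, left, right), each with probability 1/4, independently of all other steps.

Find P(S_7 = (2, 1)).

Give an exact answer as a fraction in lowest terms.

Answer: 735/16384

Derivation:
Let h be the number of horizontal steps (so 7-h are vertical). To end at (2,1) need (h+2)/2 right-steps and ((7-h)+1)/2 up-steps.
Sum over h with 2 ≤ h ≤ 6, h ≡ 0 (mod 2), 7-h ≡ 1 (mod 2):
h=2: C(7,2)·C(2,2)·C(5,3) = 21·1·10 = 210
h=4: C(7,4)·C(4,3)·C(3,2) = 35·4·3 = 420
h=6: C(7,6)·C(6,4)·C(1,1) = 7·15·1 = 105
Total favorable: 735
Total paths: 4^7 = 16384
P = 735/16384 = 735/16384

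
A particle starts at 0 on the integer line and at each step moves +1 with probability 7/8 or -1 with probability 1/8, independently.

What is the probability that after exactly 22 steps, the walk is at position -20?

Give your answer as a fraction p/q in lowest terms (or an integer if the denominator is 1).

To reach position -20 after 22 steps: need 1 step of +1 and 21 steps of -1.
Number of such sequences: C(22,1) = 22
Each has probability (7/8)^1 · (1/8)^21 = 7/73786976294838206464
P = 22 · 7/73786976294838206464 = 77/36893488147419103232

Answer: 77/36893488147419103232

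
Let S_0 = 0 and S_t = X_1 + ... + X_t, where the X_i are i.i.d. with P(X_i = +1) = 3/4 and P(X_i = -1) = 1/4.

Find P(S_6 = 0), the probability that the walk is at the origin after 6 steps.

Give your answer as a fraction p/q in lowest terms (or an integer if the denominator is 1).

To be at 0 after 6 steps: need exactly 3 steps of +1 and 3 of -1.
Number of such sequences: C(6,3) = 20
Each has probability (3/4)^3 · (1/4)^3 = 27/4096
P = 20 · 27/4096 = 135/1024

Answer: 135/1024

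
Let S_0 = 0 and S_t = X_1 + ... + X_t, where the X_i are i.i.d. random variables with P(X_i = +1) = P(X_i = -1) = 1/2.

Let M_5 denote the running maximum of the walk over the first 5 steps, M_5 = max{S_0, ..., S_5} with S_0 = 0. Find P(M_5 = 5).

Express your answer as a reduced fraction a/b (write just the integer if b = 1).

Let M_5 = max(S_0,...,S_5). Use the reflection principle: for j ≥ 1, #{paths with M_5 ≥ j} = #{S_5 ≥ j} + #{S_5 ≥ j+1}.
By reflection, #{M_5 ≥ 5} = #{S_5 ≥ 5} + #{S_5 ≥ 6} = 1 + 0 = 1.
#{M_5 ≥ 6} = #{S_5 ≥ 6} + #{S_5 ≥ 7} = 0 + 0 = 0.
#{M_5 = 5} = 1 - 0 = 1.
P(M_5 = 5) = 1/32 = 1/32

Answer: 1/32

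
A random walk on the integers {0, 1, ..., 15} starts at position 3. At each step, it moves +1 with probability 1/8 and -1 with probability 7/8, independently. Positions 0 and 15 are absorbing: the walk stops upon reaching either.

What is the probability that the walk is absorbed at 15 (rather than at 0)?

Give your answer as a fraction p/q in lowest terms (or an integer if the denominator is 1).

Biased walk: p = 1/8, q = 7/8, r = q/p = 7
Gambler's ruin: P(hit 15 before 0 | start at 3) = (1 - r^a)/(1 - r^N)
r^3 = 343; r^15 = 4747561509943
P = (1 - 343) / (1 - 4747561509943) = -342 / -4747561509942 = 1/13881758801

Answer: 1/13881758801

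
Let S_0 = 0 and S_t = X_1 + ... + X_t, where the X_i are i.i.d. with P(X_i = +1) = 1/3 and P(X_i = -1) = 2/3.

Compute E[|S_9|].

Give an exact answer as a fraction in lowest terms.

S_9 takes values m ≡ 1 (mod 2) with |m| ≤ 9; P(S_9=m) = C(9,(9+m)/2) · (1/3)^((9+m)/2) · (2/3)^((9-m)/2).
Distribution: P(S=-9)=512/19683, P(S=-7)=256/2187, P(S=-5)=512/2187, P(S=-3)=1792/6561, P(S=-1)=448/2187, P(S=1)=224/2187, P(S=3)=224/6561, P(S=5)=16/2187, P(S=7)=2/2187, P(S=9)=1/19683
E[|S_9|] = Σ_m |m|·P(S_9=m) = 2549/729

Answer: 2549/729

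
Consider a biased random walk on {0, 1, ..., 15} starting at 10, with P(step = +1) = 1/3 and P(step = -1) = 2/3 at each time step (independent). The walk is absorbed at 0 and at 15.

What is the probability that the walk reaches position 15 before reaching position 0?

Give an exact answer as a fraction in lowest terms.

Biased walk: p = 1/3, q = 2/3, r = q/p = 2
Gambler's ruin: P(hit 15 before 0 | start at 10) = (1 - r^a)/(1 - r^N)
r^10 = 1024; r^15 = 32768
P = (1 - 1024) / (1 - 32768) = -1023 / -32767 = 33/1057

Answer: 33/1057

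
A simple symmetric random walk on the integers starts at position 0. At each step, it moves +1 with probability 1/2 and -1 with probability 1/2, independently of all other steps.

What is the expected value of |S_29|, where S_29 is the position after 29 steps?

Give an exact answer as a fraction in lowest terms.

Answer: 145422675/33554432

Derivation:
S_29 takes values m ≡ 1 (mod 2) with |m| ≤ 29; P(S_29=m) = C(29,(29+m)/2)/2^29.
Total paths: 2^29 = 536870912
Distribution: P(S=-29)=1/536870912, P(S=-27)=29/536870912, P(S=-25)=406/536870912, P(S=-23)=3654/536870912, P(S=-21)=23751/536870912, P(S=-19)=118755/536870912, P(S=-17)=475020/536870912, P(S=-15)=1560780/536870912, P(S=-13)=4292145/536870912, P(S=-11)=10015005/536870912, P(S=-9)=20030010/536870912, P(S=-7)=34597290/536870912, P(S=-5)=51895935/536870912, P(S=-3)=67863915/536870912, P(S=-1)=77558760/536870912, P(S=1)=77558760/536870912, P(S=3)=67863915/536870912, P(S=5)=51895935/536870912, P(S=7)=34597290/536870912, P(S=9)=20030010/536870912, P(S=11)=10015005/536870912, P(S=13)=4292145/536870912, P(S=15)=1560780/536870912, P(S=17)=475020/536870912, P(S=19)=118755/536870912, P(S=21)=23751/536870912, P(S=23)=3654/536870912, P(S=25)=406/536870912, P(S=27)=29/536870912, P(S=29)=1/536870912
E[|S_29|] = Σ_m |m|·P(S_29=m) = 2326762800/536870912 = 145422675/33554432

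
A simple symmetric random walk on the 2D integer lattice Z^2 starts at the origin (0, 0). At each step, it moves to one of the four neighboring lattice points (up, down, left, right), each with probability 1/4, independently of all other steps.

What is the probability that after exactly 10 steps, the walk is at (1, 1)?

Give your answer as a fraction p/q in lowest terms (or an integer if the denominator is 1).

Let h be the number of horizontal steps (so 10-h are vertical). To end at (1,1) need (h+1)/2 right-steps and ((10-h)+1)/2 up-steps.
Sum over h with 1 ≤ h ≤ 9, h ≡ 1 (mod 2), 10-h ≡ 1 (mod 2):
h=1: C(10,1)·C(1,1)·C(9,5) = 10·1·126 = 1260
h=3: C(10,3)·C(3,2)·C(7,4) = 120·3·35 = 12600
h=5: C(10,5)·C(5,3)·C(5,3) = 252·10·10 = 25200
h=7: C(10,7)·C(7,4)·C(3,2) = 120·35·3 = 12600
h=9: C(10,9)·C(9,5)·C(1,1) = 10·126·1 = 1260
Total favorable: 52920
Total paths: 4^10 = 1048576
P = 52920/1048576 = 6615/131072

Answer: 6615/131072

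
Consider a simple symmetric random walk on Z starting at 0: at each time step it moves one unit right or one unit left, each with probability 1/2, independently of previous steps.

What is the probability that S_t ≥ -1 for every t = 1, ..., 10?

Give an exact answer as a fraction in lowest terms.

Let f(t,s) = #length-t paths at position s with S_1..S_t all ≥ -1.
f(t,s) = f(t-1,s-1) + f(t-1,s+1) for s ≥ -1; f(t,s) = 0 for s < -1.
t=0: f(0,0)=1
t=1: f(1,-1)=1 f(1,1)=1
t=2: f(2,0)=2 f(2,2)=1
t=3: f(3,-1)=2 f(3,1)=3 f(3,3)=1
t=4: f(4,0)=5 f(4,2)=4 f(4,4)=1
t=5: f(5,-1)=5 f(5,1)=9 f(5,3)=5 f(5,5)=1
t=6: f(6,0)=14 f(6,2)=14 f(6,4)=6 f(6,6)=1
t=7: f(7,-1)=14 f(7,1)=28 f(7,3)=20 f(7,5)=7 f(7,7)=1
t=8: f(8,0)=42 f(8,2)=48 f(8,4)=27 f(8,6)=8 f(8,8)=1
t=9: f(9,-1)=42 f(9,1)=90 f(9,3)=75 f(9,5)=35 f(9,7)=9 f(9,9)=1
t=10: f(10,0)=132 f(10,2)=165 f(10,4)=110 f(10,6)=44 f(10,8)=10 f(10,10)=1
Σ_s f(10,s) = 462
P = 462/1024 = 231/512

Answer: 231/512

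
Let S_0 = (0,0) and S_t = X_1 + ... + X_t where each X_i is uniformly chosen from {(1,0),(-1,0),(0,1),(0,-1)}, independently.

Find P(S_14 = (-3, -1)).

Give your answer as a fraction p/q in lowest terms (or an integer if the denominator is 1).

Let h be the number of horizontal steps (so 14-h are vertical). To end at (-3,-1) need (h-3)/2 right-steps and ((14-h)-1)/2 up-steps.
Sum over h with 3 ≤ h ≤ 13, h ≡ 1 (mod 2), 14-h ≡ 1 (mod 2):
h=3: C(14,3)·C(3,0)·C(11,5) = 364·1·462 = 168168
h=5: C(14,5)·C(5,1)·C(9,4) = 2002·5·126 = 1261260
h=7: C(14,7)·C(7,2)·C(7,3) = 3432·21·35 = 2522520
h=9: C(14,9)·C(9,3)·C(5,2) = 2002·84·10 = 1681680
h=11: C(14,11)·C(11,4)·C(3,1) = 364·330·3 = 360360
h=13: C(14,13)·C(13,5)·C(1,0) = 14·1287·1 = 18018
Total favorable: 6012006
Total paths: 4^14 = 268435456
P = 6012006/268435456 = 3006003/134217728

Answer: 3006003/134217728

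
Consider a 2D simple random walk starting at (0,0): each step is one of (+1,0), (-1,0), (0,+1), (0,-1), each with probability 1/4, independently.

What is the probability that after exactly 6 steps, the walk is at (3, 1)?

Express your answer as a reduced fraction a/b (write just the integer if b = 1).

Let h be the number of horizontal steps (so 6-h are vertical). To end at (3,1) need (h+3)/2 right-steps and ((6-h)+1)/2 up-steps.
Sum over h with 3 ≤ h ≤ 5, h ≡ 1 (mod 2), 6-h ≡ 1 (mod 2):
h=3: C(6,3)·C(3,3)·C(3,2) = 20·1·3 = 60
h=5: C(6,5)·C(5,4)·C(1,1) = 6·5·1 = 30
Total favorable: 90
Total paths: 4^6 = 4096
P = 90/4096 = 45/2048

Answer: 45/2048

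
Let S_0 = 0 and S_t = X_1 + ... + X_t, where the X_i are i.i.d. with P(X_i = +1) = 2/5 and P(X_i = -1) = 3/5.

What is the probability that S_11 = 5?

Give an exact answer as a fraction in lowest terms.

Answer: 228096/9765625

Derivation:
To reach position 5 after 11 steps: need 8 steps of +1 and 3 steps of -1.
Number of such sequences: C(11,8) = 165
Each has probability (2/5)^8 · (3/5)^3 = 6912/48828125
P = 165 · 6912/48828125 = 228096/9765625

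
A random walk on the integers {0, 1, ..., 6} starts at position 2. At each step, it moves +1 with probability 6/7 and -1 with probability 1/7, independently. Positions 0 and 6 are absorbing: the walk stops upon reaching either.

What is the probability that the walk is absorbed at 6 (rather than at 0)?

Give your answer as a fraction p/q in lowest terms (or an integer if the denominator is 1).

Biased walk: p = 6/7, q = 1/7, r = q/p = 1/6
Gambler's ruin: P(hit 6 before 0 | start at 2) = (1 - r^a)/(1 - r^N)
r^2 = 1/36; r^6 = 1/46656
P = (1 - 1/36) / (1 - 1/46656) = 35/36 / 46655/46656 = 1296/1333

Answer: 1296/1333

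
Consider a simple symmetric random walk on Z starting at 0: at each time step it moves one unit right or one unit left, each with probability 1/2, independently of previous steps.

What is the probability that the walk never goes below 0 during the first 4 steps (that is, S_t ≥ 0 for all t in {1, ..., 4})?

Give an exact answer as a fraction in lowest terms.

Answer: 3/8

Derivation:
Let f(t,s) = #length-t paths at position s with S_1..S_t all ≥ 0.
f(t,s) = f(t-1,s-1) + f(t-1,s+1) for s ≥ 0; f(t,s) = 0 for s < 0.
t=0: f(0,0)=1
t=1: f(1,1)=1
t=2: f(2,0)=1 f(2,2)=1
t=3: f(3,1)=2 f(3,3)=1
t=4: f(4,0)=2 f(4,2)=3 f(4,4)=1
Σ_s f(4,s) = 6
P = 6/16 = 3/8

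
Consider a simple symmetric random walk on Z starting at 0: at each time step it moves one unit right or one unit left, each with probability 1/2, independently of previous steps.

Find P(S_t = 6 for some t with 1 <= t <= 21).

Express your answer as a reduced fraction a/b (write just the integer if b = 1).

Count via complement. Let g(t,s) = #length-t paths at position s with S_1..S_t all ≠ 6.
g(t,s) = g(t-1,s-1) + g(t-1,s+1) for s ≠ 6; g(t,6) = 0.
t=0: g(0,0)=1
t=1: g(1,-1)=1 g(1,1)=1
t=2: g(2,-2)=1 g(2,0)=2 g(2,2)=1
t=3: g(3,-3)=1 g(3,-1)=3 g(3,1)=3 g(3,3)=1
t=4: g(4,-4)=1 g(4,-2)=4 g(4,0)=6 g(4,2)=4 g(4,4)=1
t=5: g(5,-5)=1 g(5,-3)=5 g(5,-1)=10 g(5,1)=10 g(5,3)=5 g(5,5)=1
t=6: g(6,-6)=1 g(6,-4)=6 g(6,-2)=15 g(6,0)=20 g(6,2)=15 g(6,4)=6
t=7: g(7,-7)=1 g(7,-5)=7 g(7,-3)=21 g(7,-1)=35 g(7,1)=35 g(7,3)=21 g(7,5)=6
t=8: g(8,-8)=1 g(8,-6)=8 g(8,-4)=28 g(8,-2)=56 g(8,0)=70 g(8,2)=56 g(8,4)=27
t=9: g(9,-9)=1 g(9,-7)=9 g(9,-5)=36 g(9,-3)=84 g(9,-1)=126 g(9,1)=126 g(9,3)=83 g(9,5)=27
t=10: g(10,-10)=1 g(10,-8)=10 g(10,-6)=45 g(10,-4)=120 g(10,-2)=210 g(10,0)=252 g(10,2)=209 g(10,4)=110
t=11: g(11,-11)=1 g(11,-9)=11 g(11,-7)=55 g(11,-5)=165 g(11,-3)=330 g(11,-1)=462 g(11,1)=461 g(11,3)=319 g(11,5)=110
t=12: g(12,-12)=1 g(12,-10)=12 g(12,-8)=66 g(12,-6)=220 g(12,-4)=495 g(12,-2)=792 g(12,0)=923 g(12,2)=780 g(12,4)=429
t=13: g(13,-13)=1 g(13,-11)=13 g(13,-9)=78 g(13,-7)=286 g(13,-5)=715 g(13,-3)=1287 g(13,-1)=1715 g(13,1)=1703 g(13,3)=1209 g(13,5)=429
t=14: g(14,-14)=1 g(14,-12)=14 g(14,-10)=91 g(14,-8)=364 g(14,-6)=1001 g(14,-4)=2002 g(14,-2)=3002 g(14,0)=3418 g(14,2)=2912 g(14,4)=1638
t=15: g(15,-15)=1 g(15,-13)=15 g(15,-11)=105 g(15,-9)=455 g(15,-7)=1365 g(15,-5)=3003 g(15,-3)=5004 g(15,-1)=6420 g(15,1)=6330 g(15,3)=4550 g(15,5)=1638
t=16: g(16,-16)=1 g(16,-14)=16 g(16,-12)=120 g(16,-10)=560 g(16,-8)=1820 g(16,-6)=4368 g(16,-4)=8007 g(16,-2)=11424 g(16,0)=12750 g(16,2)=10880 g(16,4)=6188
t=17: g(17,-17)=1 g(17,-15)=17 g(17,-13)=136 g(17,-11)=680 g(17,-9)=2380 g(17,-7)=6188 g(17,-5)=12375 g(17,-3)=19431 g(17,-1)=24174 g(17,1)=23630 g(17,3)=17068 g(17,5)=6188
t=18: g(18,-18)=1 g(18,-16)=18 g(18,-14)=153 g(18,-12)=816 g(18,-10)=3060 g(18,-8)=8568 g(18,-6)=18563 g(18,-4)=31806 g(18,-2)=43605 g(18,0)=47804 g(18,2)=40698 g(18,4)=23256
t=19: g(19,-19)=1 g(19,-17)=19 g(19,-15)=171 g(19,-13)=969 g(19,-11)=3876 g(19,-9)=11628 g(19,-7)=27131 g(19,-5)=50369 g(19,-3)=75411 g(19,-1)=91409 g(19,1)=88502 g(19,3)=63954 g(19,5)=23256
t=20: g(20,-20)=1 g(20,-18)=20 g(20,-16)=190 g(20,-14)=1140 g(20,-12)=4845 g(20,-10)=15504 g(20,-8)=38759 g(20,-6)=77500 g(20,-4)=125780 g(20,-2)=166820 g(20,0)=179911 g(20,2)=152456 g(20,4)=87210
t=21: g(21,-21)=1 g(21,-19)=21 g(21,-17)=210 g(21,-15)=1330 g(21,-13)=5985 g(21,-11)=20349 g(21,-9)=54263 g(21,-7)=116259 g(21,-5)=203280 g(21,-3)=292600 g(21,-1)=346731 g(21,1)=332367 g(21,3)=239666 g(21,5)=87210
Paths never hitting 6: Σ_s g(21,s) = 1700272
Paths hitting 6: 2^21 - 1700272 = 396880
P = 396880/2097152 = 24805/131072

Answer: 24805/131072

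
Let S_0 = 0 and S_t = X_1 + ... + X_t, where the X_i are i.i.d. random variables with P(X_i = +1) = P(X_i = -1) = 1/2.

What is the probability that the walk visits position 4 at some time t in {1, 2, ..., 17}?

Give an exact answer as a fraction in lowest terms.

Count via complement. Let g(t,s) = #length-t paths at position s with S_1..S_t all ≠ 4.
g(t,s) = g(t-1,s-1) + g(t-1,s+1) for s ≠ 4; g(t,4) = 0.
t=0: g(0,0)=1
t=1: g(1,-1)=1 g(1,1)=1
t=2: g(2,-2)=1 g(2,0)=2 g(2,2)=1
t=3: g(3,-3)=1 g(3,-1)=3 g(3,1)=3 g(3,3)=1
t=4: g(4,-4)=1 g(4,-2)=4 g(4,0)=6 g(4,2)=4
t=5: g(5,-5)=1 g(5,-3)=5 g(5,-1)=10 g(5,1)=10 g(5,3)=4
t=6: g(6,-6)=1 g(6,-4)=6 g(6,-2)=15 g(6,0)=20 g(6,2)=14
t=7: g(7,-7)=1 g(7,-5)=7 g(7,-3)=21 g(7,-1)=35 g(7,1)=34 g(7,3)=14
t=8: g(8,-8)=1 g(8,-6)=8 g(8,-4)=28 g(8,-2)=56 g(8,0)=69 g(8,2)=48
t=9: g(9,-9)=1 g(9,-7)=9 g(9,-5)=36 g(9,-3)=84 g(9,-1)=125 g(9,1)=117 g(9,3)=48
t=10: g(10,-10)=1 g(10,-8)=10 g(10,-6)=45 g(10,-4)=120 g(10,-2)=209 g(10,0)=242 g(10,2)=165
t=11: g(11,-11)=1 g(11,-9)=11 g(11,-7)=55 g(11,-5)=165 g(11,-3)=329 g(11,-1)=451 g(11,1)=407 g(11,3)=165
t=12: g(12,-12)=1 g(12,-10)=12 g(12,-8)=66 g(12,-6)=220 g(12,-4)=494 g(12,-2)=780 g(12,0)=858 g(12,2)=572
t=13: g(13,-13)=1 g(13,-11)=13 g(13,-9)=78 g(13,-7)=286 g(13,-5)=714 g(13,-3)=1274 g(13,-1)=1638 g(13,1)=1430 g(13,3)=572
t=14: g(14,-14)=1 g(14,-12)=14 g(14,-10)=91 g(14,-8)=364 g(14,-6)=1000 g(14,-4)=1988 g(14,-2)=2912 g(14,0)=3068 g(14,2)=2002
t=15: g(15,-15)=1 g(15,-13)=15 g(15,-11)=105 g(15,-9)=455 g(15,-7)=1364 g(15,-5)=2988 g(15,-3)=4900 g(15,-1)=5980 g(15,1)=5070 g(15,3)=2002
t=16: g(16,-16)=1 g(16,-14)=16 g(16,-12)=120 g(16,-10)=560 g(16,-8)=1819 g(16,-6)=4352 g(16,-4)=7888 g(16,-2)=10880 g(16,0)=11050 g(16,2)=7072
t=17: g(17,-17)=1 g(17,-15)=17 g(17,-13)=136 g(17,-11)=680 g(17,-9)=2379 g(17,-7)=6171 g(17,-5)=12240 g(17,-3)=18768 g(17,-1)=21930 g(17,1)=18122 g(17,3)=7072
Paths never hitting 4: Σ_s g(17,s) = 87516
Paths hitting 4: 2^17 - 87516 = 43556
P = 43556/131072 = 10889/32768

Answer: 10889/32768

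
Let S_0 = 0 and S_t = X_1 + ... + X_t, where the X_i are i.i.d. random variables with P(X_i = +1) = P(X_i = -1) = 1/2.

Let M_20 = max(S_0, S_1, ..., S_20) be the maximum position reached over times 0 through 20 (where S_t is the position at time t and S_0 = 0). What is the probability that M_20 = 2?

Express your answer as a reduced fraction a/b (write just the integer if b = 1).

Answer: 20995/131072

Derivation:
Let M_20 = max(S_0,...,S_20). Use the reflection principle: for j ≥ 1, #{paths with M_20 ≥ j} = #{S_20 ≥ j} + #{S_20 ≥ j+1}.
By reflection, #{M_20 ≥ 2} = #{S_20 ≥ 2} + #{S_20 ≥ 3} = 431910 + 263950 = 695860.
#{M_20 ≥ 3} = #{S_20 ≥ 3} + #{S_20 ≥ 4} = 263950 + 263950 = 527900.
#{M_20 = 2} = 695860 - 527900 = 167960.
P(M_20 = 2) = 167960/1048576 = 20995/131072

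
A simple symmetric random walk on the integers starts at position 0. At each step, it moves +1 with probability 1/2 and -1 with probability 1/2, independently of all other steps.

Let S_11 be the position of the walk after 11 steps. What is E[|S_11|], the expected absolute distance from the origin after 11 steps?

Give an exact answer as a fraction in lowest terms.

Answer: 693/256

Derivation:
S_11 takes values m ≡ 1 (mod 2) with |m| ≤ 11; P(S_11=m) = C(11,(11+m)/2)/2^11.
Total paths: 2^11 = 2048
Distribution: P(S=-11)=1/2048, P(S=-9)=11/2048, P(S=-7)=55/2048, P(S=-5)=165/2048, P(S=-3)=330/2048, P(S=-1)=462/2048, P(S=1)=462/2048, P(S=3)=330/2048, P(S=5)=165/2048, P(S=7)=55/2048, P(S=9)=11/2048, P(S=11)=1/2048
E[|S_11|] = Σ_m |m|·P(S_11=m) = 5544/2048 = 693/256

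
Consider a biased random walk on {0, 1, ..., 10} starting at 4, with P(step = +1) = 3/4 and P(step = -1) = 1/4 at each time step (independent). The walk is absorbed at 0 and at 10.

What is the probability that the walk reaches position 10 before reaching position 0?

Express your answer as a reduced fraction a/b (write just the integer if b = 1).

Biased walk: p = 3/4, q = 1/4, r = q/p = 1/3
Gambler's ruin: P(hit 10 before 0 | start at 4) = (1 - r^a)/(1 - r^N)
r^4 = 1/81; r^10 = 1/59049
P = (1 - 1/81) / (1 - 1/59049) = 80/81 / 59048/59049 = 7290/7381

Answer: 7290/7381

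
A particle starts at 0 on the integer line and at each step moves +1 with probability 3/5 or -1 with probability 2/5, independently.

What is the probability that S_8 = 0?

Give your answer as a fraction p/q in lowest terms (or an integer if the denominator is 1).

Answer: 18144/78125

Derivation:
To be at 0 after 8 steps: need exactly 4 steps of +1 and 4 of -1.
Number of such sequences: C(8,4) = 70
Each has probability (3/5)^4 · (2/5)^4 = 1296/390625
P = 70 · 1296/390625 = 18144/78125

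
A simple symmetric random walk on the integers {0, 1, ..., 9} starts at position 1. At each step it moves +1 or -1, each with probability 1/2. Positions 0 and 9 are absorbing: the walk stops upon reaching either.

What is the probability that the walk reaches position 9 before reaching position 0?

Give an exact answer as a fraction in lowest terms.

Answer: 1/9

Derivation:
Symmetric walk (p = 1/2): the harmonic-function argument gives P(hit 9 before 0 | start at 1) = a/N.
P = 1/9 = 1/9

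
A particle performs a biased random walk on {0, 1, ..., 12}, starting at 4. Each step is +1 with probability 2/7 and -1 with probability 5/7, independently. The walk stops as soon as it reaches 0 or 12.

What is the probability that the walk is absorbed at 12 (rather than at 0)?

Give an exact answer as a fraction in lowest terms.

Biased walk: p = 2/7, q = 5/7, r = q/p = 5/2
Gambler's ruin: P(hit 12 before 0 | start at 4) = (1 - r^a)/(1 - r^N)
r^4 = 625/16; r^12 = 244140625/4096
P = (1 - 625/16) / (1 - 244140625/4096) = -609/16 / -244136529/4096 = 256/400881

Answer: 256/400881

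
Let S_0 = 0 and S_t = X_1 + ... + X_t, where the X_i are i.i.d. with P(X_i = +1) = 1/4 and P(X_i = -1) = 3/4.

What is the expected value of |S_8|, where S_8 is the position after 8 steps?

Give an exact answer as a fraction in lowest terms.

S_8 takes values m ≡ 0 (mod 2) with |m| ≤ 8; P(S_8=m) = C(8,(8+m)/2) · (1/4)^((8+m)/2) · (3/4)^((8-m)/2).
Distribution: P(S=-8)=6561/65536, P(S=-6)=2187/8192, P(S=-4)=5103/16384, P(S=-2)=1701/8192, P(S=0)=2835/32768, P(S=2)=189/8192, P(S=4)=63/16384, P(S=6)=3/8192, P(S=8)=1/65536
E[|S_8|] = Σ_m |m|·P(S_8=m) = 16907/4096

Answer: 16907/4096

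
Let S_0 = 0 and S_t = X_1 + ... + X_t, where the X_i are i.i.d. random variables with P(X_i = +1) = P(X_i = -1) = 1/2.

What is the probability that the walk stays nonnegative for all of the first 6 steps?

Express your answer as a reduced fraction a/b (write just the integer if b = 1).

Answer: 5/16

Derivation:
Let f(t,s) = #length-t paths at position s with S_1..S_t all ≥ 0.
f(t,s) = f(t-1,s-1) + f(t-1,s+1) for s ≥ 0; f(t,s) = 0 for s < 0.
t=0: f(0,0)=1
t=1: f(1,1)=1
t=2: f(2,0)=1 f(2,2)=1
t=3: f(3,1)=2 f(3,3)=1
t=4: f(4,0)=2 f(4,2)=3 f(4,4)=1
t=5: f(5,1)=5 f(5,3)=4 f(5,5)=1
t=6: f(6,0)=5 f(6,2)=9 f(6,4)=5 f(6,6)=1
Σ_s f(6,s) = 20
P = 20/64 = 5/16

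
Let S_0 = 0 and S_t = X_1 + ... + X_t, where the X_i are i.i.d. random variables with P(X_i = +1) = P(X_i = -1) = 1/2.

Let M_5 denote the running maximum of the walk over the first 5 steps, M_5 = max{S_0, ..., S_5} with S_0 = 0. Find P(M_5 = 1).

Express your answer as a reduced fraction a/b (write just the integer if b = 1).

Let M_5 = max(S_0,...,S_5). Use the reflection principle: for j ≥ 1, #{paths with M_5 ≥ j} = #{S_5 ≥ j} + #{S_5 ≥ j+1}.
By reflection, #{M_5 ≥ 1} = #{S_5 ≥ 1} + #{S_5 ≥ 2} = 16 + 6 = 22.
#{M_5 ≥ 2} = #{S_5 ≥ 2} + #{S_5 ≥ 3} = 6 + 6 = 12.
#{M_5 = 1} = 22 - 12 = 10.
P(M_5 = 1) = 10/32 = 5/16

Answer: 5/16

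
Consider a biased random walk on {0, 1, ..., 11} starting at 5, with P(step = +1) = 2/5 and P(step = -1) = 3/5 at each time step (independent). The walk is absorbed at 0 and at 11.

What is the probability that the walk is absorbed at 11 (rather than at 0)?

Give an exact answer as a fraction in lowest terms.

Biased walk: p = 2/5, q = 3/5, r = q/p = 3/2
Gambler's ruin: P(hit 11 before 0 | start at 5) = (1 - r^a)/(1 - r^N)
r^5 = 243/32; r^11 = 177147/2048
P = (1 - 243/32) / (1 - 177147/2048) = -211/32 / -175099/2048 = 13504/175099

Answer: 13504/175099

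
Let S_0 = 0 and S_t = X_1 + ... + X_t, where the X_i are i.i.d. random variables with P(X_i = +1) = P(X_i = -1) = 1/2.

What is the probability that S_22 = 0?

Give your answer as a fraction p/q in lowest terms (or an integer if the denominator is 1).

Answer: 88179/524288

Derivation:
To return to 0 after 22 steps: need exactly 11 steps of +1 and 11 of -1.
Favorable paths: C(22,11) = 705432
Total paths: 2^22 = 4194304
P = 705432/4194304 = 88179/524288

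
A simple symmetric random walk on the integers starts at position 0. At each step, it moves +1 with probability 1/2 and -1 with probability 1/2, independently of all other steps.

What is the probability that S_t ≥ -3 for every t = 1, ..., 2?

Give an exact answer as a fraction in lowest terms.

Answer: 1

Derivation:
Let f(t,s) = #length-t paths at position s with S_1..S_t all ≥ -3.
f(t,s) = f(t-1,s-1) + f(t-1,s+1) for s ≥ -3; f(t,s) = 0 for s < -3.
t=0: f(0,0)=1
t=1: f(1,-1)=1 f(1,1)=1
t=2: f(2,-2)=1 f(2,0)=2 f(2,2)=1
Σ_s f(2,s) = 4
P = 4/4 = 1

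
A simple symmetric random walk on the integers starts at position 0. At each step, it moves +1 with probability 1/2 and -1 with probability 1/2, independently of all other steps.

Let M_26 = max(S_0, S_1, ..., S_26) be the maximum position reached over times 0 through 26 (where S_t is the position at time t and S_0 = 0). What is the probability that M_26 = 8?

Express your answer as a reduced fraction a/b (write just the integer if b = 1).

Answer: 1562275/33554432

Derivation:
Let M_26 = max(S_0,...,S_26). Use the reflection principle: for j ≥ 1, #{paths with M_26 ≥ j} = #{S_26 ≥ j} + #{S_26 ≥ j+1}.
By reflection, #{M_26 ≥ 8} = #{S_26 ≥ 8} + #{S_26 ≥ 9} = 5658537 + 2533987 = 8192524.
#{M_26 ≥ 9} = #{S_26 ≥ 9} + #{S_26 ≥ 10} = 2533987 + 2533987 = 5067974.
#{M_26 = 8} = 8192524 - 5067974 = 3124550.
P(M_26 = 8) = 3124550/67108864 = 1562275/33554432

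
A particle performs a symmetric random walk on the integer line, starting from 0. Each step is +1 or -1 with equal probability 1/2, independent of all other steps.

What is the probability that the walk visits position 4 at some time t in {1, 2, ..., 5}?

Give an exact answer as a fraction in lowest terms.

Count via complement. Let g(t,s) = #length-t paths at position s with S_1..S_t all ≠ 4.
g(t,s) = g(t-1,s-1) + g(t-1,s+1) for s ≠ 4; g(t,4) = 0.
t=0: g(0,0)=1
t=1: g(1,-1)=1 g(1,1)=1
t=2: g(2,-2)=1 g(2,0)=2 g(2,2)=1
t=3: g(3,-3)=1 g(3,-1)=3 g(3,1)=3 g(3,3)=1
t=4: g(4,-4)=1 g(4,-2)=4 g(4,0)=6 g(4,2)=4
t=5: g(5,-5)=1 g(5,-3)=5 g(5,-1)=10 g(5,1)=10 g(5,3)=4
Paths never hitting 4: Σ_s g(5,s) = 30
Paths hitting 4: 2^5 - 30 = 2
P = 2/32 = 1/16

Answer: 1/16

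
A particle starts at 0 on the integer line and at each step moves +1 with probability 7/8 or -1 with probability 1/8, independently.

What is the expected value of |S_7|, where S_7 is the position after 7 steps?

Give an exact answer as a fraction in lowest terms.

S_7 takes values m ≡ 1 (mod 2) with |m| ≤ 7; P(S_7=m) = C(7,(7+m)/2) · (7/8)^((7+m)/2) · (1/8)^((7-m)/2).
Distribution: P(S=-7)=1/2097152, P(S=-5)=49/2097152, P(S=-3)=1029/2097152, P(S=-1)=12005/2097152, P(S=1)=84035/2097152, P(S=3)=352947/2097152, P(S=5)=823543/2097152, P(S=7)=823543/2097152
E[|S_7|] = Σ_m |m|·P(S_7=m) = 345023/65536

Answer: 345023/65536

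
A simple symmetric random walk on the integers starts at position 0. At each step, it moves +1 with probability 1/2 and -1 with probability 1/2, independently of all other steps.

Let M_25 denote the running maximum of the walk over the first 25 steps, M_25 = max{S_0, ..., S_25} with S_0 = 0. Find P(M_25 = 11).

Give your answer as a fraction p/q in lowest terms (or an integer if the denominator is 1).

Answer: 120175/8388608

Derivation:
Let M_25 = max(S_0,...,S_25). Use the reflection principle: for j ≥ 1, #{paths with M_25 ≥ j} = #{S_25 ≥ j} + #{S_25 ≥ j+1}.
By reflection, #{M_25 ≥ 11} = #{S_25 ≥ 11} + #{S_25 ≥ 12} = 726206 + 245506 = 971712.
#{M_25 ≥ 12} = #{S_25 ≥ 12} + #{S_25 ≥ 13} = 245506 + 245506 = 491012.
#{M_25 = 11} = 971712 - 491012 = 480700.
P(M_25 = 11) = 480700/33554432 = 120175/8388608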